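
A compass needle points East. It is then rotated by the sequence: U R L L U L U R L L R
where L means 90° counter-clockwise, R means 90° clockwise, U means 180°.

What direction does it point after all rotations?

Start: East
  U (U-turn (180°)) -> West
  R (right (90° clockwise)) -> North
  L (left (90° counter-clockwise)) -> West
  L (left (90° counter-clockwise)) -> South
  U (U-turn (180°)) -> North
  L (left (90° counter-clockwise)) -> West
  U (U-turn (180°)) -> East
  R (right (90° clockwise)) -> South
  L (left (90° counter-clockwise)) -> East
  L (left (90° counter-clockwise)) -> North
  R (right (90° clockwise)) -> East
Final: East

Answer: Final heading: East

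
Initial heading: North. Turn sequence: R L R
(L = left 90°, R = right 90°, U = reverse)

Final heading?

Answer: Final heading: East

Derivation:
Start: North
  R (right (90° clockwise)) -> East
  L (left (90° counter-clockwise)) -> North
  R (right (90° clockwise)) -> East
Final: East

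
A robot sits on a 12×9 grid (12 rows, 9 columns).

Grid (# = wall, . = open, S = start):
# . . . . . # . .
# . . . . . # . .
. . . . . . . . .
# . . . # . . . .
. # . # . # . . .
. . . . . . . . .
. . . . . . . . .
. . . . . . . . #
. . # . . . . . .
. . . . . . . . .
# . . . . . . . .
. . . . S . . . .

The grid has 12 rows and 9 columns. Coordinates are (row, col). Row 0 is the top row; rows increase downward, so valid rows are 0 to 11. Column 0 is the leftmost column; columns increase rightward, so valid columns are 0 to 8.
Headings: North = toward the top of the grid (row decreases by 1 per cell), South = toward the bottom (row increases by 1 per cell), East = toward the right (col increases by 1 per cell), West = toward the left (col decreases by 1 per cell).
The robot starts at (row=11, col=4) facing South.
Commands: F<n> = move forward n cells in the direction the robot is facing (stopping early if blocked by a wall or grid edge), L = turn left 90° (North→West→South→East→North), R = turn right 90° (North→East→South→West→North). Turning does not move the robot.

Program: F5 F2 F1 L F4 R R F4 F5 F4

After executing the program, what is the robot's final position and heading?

Answer: Final position: (row=11, col=0), facing West

Derivation:
Start: (row=11, col=4), facing South
  F5: move forward 0/5 (blocked), now at (row=11, col=4)
  F2: move forward 0/2 (blocked), now at (row=11, col=4)
  F1: move forward 0/1 (blocked), now at (row=11, col=4)
  L: turn left, now facing East
  F4: move forward 4, now at (row=11, col=8)
  R: turn right, now facing South
  R: turn right, now facing West
  F4: move forward 4, now at (row=11, col=4)
  F5: move forward 4/5 (blocked), now at (row=11, col=0)
  F4: move forward 0/4 (blocked), now at (row=11, col=0)
Final: (row=11, col=0), facing West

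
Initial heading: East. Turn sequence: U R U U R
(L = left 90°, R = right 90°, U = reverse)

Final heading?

Start: East
  U (U-turn (180°)) -> West
  R (right (90° clockwise)) -> North
  U (U-turn (180°)) -> South
  U (U-turn (180°)) -> North
  R (right (90° clockwise)) -> East
Final: East

Answer: Final heading: East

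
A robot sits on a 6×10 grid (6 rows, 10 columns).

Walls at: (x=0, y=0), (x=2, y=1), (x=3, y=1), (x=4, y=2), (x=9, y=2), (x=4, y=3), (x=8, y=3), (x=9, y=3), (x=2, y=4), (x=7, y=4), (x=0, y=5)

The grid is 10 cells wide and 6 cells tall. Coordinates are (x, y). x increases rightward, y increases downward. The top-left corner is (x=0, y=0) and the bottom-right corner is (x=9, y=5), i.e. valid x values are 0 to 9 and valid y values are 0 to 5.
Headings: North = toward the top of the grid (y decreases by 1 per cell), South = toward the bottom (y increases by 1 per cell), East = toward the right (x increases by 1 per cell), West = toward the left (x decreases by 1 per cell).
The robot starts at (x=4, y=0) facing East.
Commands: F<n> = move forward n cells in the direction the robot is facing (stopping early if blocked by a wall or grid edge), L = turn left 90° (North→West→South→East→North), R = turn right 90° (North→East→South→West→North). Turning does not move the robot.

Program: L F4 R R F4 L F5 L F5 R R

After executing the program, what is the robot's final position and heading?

Start: (x=4, y=0), facing East
  L: turn left, now facing North
  F4: move forward 0/4 (blocked), now at (x=4, y=0)
  R: turn right, now facing East
  R: turn right, now facing South
  F4: move forward 1/4 (blocked), now at (x=4, y=1)
  L: turn left, now facing East
  F5: move forward 5, now at (x=9, y=1)
  L: turn left, now facing North
  F5: move forward 1/5 (blocked), now at (x=9, y=0)
  R: turn right, now facing East
  R: turn right, now facing South
Final: (x=9, y=0), facing South

Answer: Final position: (x=9, y=0), facing South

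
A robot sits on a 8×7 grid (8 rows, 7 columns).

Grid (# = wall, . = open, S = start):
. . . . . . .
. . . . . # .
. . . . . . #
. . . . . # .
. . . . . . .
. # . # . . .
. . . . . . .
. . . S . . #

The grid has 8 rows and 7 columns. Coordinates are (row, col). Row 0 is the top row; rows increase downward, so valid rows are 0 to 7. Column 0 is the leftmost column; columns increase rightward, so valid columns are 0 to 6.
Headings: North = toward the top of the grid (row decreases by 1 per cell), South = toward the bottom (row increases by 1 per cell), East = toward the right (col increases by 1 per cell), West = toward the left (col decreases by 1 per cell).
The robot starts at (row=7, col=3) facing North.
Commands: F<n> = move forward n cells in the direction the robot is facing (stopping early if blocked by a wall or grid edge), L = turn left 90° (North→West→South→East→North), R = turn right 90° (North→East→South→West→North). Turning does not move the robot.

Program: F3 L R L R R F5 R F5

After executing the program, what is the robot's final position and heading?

Start: (row=7, col=3), facing North
  F3: move forward 1/3 (blocked), now at (row=6, col=3)
  L: turn left, now facing West
  R: turn right, now facing North
  L: turn left, now facing West
  R: turn right, now facing North
  R: turn right, now facing East
  F5: move forward 3/5 (blocked), now at (row=6, col=6)
  R: turn right, now facing South
  F5: move forward 0/5 (blocked), now at (row=6, col=6)
Final: (row=6, col=6), facing South

Answer: Final position: (row=6, col=6), facing South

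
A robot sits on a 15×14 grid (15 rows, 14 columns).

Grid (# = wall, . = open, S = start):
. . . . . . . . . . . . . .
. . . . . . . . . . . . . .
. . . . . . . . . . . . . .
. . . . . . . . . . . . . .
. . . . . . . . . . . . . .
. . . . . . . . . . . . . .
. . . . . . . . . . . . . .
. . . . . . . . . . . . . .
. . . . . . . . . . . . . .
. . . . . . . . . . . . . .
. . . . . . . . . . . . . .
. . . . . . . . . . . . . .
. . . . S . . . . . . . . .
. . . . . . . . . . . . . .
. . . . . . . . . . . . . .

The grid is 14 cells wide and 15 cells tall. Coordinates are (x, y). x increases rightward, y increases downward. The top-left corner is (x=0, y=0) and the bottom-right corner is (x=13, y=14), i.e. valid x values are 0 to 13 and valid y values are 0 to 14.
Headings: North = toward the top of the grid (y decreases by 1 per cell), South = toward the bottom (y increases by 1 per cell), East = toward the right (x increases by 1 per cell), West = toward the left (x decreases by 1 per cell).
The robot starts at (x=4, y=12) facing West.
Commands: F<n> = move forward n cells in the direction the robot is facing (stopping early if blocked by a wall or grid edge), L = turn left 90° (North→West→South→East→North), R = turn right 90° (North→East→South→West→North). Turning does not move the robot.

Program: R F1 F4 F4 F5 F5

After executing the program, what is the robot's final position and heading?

Start: (x=4, y=12), facing West
  R: turn right, now facing North
  F1: move forward 1, now at (x=4, y=11)
  F4: move forward 4, now at (x=4, y=7)
  F4: move forward 4, now at (x=4, y=3)
  F5: move forward 3/5 (blocked), now at (x=4, y=0)
  F5: move forward 0/5 (blocked), now at (x=4, y=0)
Final: (x=4, y=0), facing North

Answer: Final position: (x=4, y=0), facing North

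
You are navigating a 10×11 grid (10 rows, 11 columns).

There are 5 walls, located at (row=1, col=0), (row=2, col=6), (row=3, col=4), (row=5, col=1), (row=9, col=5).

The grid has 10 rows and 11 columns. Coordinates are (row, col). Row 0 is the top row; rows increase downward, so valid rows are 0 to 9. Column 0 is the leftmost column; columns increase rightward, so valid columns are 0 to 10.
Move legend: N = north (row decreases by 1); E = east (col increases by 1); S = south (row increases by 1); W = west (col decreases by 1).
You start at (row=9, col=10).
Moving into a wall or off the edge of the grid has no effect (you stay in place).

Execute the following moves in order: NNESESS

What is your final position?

Answer: Final position: (row=9, col=10)

Derivation:
Start: (row=9, col=10)
  N (north): (row=9, col=10) -> (row=8, col=10)
  N (north): (row=8, col=10) -> (row=7, col=10)
  E (east): blocked, stay at (row=7, col=10)
  S (south): (row=7, col=10) -> (row=8, col=10)
  E (east): blocked, stay at (row=8, col=10)
  S (south): (row=8, col=10) -> (row=9, col=10)
  S (south): blocked, stay at (row=9, col=10)
Final: (row=9, col=10)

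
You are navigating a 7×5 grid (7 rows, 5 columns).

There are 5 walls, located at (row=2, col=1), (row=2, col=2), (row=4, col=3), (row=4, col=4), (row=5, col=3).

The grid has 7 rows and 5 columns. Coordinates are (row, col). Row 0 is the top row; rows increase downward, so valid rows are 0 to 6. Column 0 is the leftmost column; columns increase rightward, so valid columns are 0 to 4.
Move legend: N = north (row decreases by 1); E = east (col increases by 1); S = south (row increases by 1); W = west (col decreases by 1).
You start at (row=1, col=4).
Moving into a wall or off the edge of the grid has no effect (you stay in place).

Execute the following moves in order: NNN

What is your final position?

Answer: Final position: (row=0, col=4)

Derivation:
Start: (row=1, col=4)
  N (north): (row=1, col=4) -> (row=0, col=4)
  N (north): blocked, stay at (row=0, col=4)
  N (north): blocked, stay at (row=0, col=4)
Final: (row=0, col=4)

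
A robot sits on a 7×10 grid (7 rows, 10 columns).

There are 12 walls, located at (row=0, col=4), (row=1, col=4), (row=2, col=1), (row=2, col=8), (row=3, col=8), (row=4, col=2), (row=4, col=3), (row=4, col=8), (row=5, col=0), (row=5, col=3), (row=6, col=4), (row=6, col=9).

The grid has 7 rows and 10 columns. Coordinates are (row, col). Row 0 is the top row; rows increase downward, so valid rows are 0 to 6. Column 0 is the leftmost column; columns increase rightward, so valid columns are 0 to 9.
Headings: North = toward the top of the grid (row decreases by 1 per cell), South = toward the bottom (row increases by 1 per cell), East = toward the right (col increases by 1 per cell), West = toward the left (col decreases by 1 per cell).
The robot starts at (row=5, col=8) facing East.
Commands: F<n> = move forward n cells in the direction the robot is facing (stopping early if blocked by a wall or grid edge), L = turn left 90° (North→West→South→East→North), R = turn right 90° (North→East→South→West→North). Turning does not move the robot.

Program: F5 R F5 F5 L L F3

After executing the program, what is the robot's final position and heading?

Start: (row=5, col=8), facing East
  F5: move forward 1/5 (blocked), now at (row=5, col=9)
  R: turn right, now facing South
  F5: move forward 0/5 (blocked), now at (row=5, col=9)
  F5: move forward 0/5 (blocked), now at (row=5, col=9)
  L: turn left, now facing East
  L: turn left, now facing North
  F3: move forward 3, now at (row=2, col=9)
Final: (row=2, col=9), facing North

Answer: Final position: (row=2, col=9), facing North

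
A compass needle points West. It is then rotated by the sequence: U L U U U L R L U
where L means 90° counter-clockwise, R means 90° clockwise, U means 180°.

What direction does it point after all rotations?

Start: West
  U (U-turn (180°)) -> East
  L (left (90° counter-clockwise)) -> North
  U (U-turn (180°)) -> South
  U (U-turn (180°)) -> North
  U (U-turn (180°)) -> South
  L (left (90° counter-clockwise)) -> East
  R (right (90° clockwise)) -> South
  L (left (90° counter-clockwise)) -> East
  U (U-turn (180°)) -> West
Final: West

Answer: Final heading: West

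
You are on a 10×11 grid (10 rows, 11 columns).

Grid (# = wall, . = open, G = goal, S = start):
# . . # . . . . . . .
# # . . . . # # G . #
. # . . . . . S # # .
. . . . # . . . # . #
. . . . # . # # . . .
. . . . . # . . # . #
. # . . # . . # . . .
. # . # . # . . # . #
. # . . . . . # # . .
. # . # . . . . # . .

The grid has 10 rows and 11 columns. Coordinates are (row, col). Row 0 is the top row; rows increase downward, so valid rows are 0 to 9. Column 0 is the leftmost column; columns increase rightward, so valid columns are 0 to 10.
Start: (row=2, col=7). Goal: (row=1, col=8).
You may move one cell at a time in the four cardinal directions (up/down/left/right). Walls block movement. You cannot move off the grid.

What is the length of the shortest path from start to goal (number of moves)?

BFS from (row=2, col=7) until reaching (row=1, col=8):
  Distance 0: (row=2, col=7)
  Distance 1: (row=2, col=6), (row=3, col=7)
  Distance 2: (row=2, col=5), (row=3, col=6)
  Distance 3: (row=1, col=5), (row=2, col=4), (row=3, col=5)
  Distance 4: (row=0, col=5), (row=1, col=4), (row=2, col=3), (row=4, col=5)
  Distance 5: (row=0, col=4), (row=0, col=6), (row=1, col=3), (row=2, col=2), (row=3, col=3)
  Distance 6: (row=0, col=7), (row=1, col=2), (row=3, col=2), (row=4, col=3)
  Distance 7: (row=0, col=2), (row=0, col=8), (row=3, col=1), (row=4, col=2), (row=5, col=3)
  Distance 8: (row=0, col=1), (row=0, col=9), (row=1, col=8), (row=3, col=0), (row=4, col=1), (row=5, col=2), (row=5, col=4), (row=6, col=3)  <- goal reached here
One shortest path (8 moves): (row=2, col=7) -> (row=2, col=6) -> (row=2, col=5) -> (row=1, col=5) -> (row=0, col=5) -> (row=0, col=6) -> (row=0, col=7) -> (row=0, col=8) -> (row=1, col=8)

Answer: Shortest path length: 8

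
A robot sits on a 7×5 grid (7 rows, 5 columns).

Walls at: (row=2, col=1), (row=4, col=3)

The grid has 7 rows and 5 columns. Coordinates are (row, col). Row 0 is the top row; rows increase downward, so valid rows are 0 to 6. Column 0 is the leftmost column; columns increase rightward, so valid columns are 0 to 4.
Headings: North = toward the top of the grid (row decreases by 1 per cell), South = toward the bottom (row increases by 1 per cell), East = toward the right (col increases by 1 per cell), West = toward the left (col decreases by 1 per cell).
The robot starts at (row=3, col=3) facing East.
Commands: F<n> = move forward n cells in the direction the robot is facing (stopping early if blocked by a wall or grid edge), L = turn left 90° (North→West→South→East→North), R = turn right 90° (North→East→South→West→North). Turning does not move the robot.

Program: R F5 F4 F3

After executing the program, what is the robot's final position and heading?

Answer: Final position: (row=3, col=3), facing South

Derivation:
Start: (row=3, col=3), facing East
  R: turn right, now facing South
  F5: move forward 0/5 (blocked), now at (row=3, col=3)
  F4: move forward 0/4 (blocked), now at (row=3, col=3)
  F3: move forward 0/3 (blocked), now at (row=3, col=3)
Final: (row=3, col=3), facing South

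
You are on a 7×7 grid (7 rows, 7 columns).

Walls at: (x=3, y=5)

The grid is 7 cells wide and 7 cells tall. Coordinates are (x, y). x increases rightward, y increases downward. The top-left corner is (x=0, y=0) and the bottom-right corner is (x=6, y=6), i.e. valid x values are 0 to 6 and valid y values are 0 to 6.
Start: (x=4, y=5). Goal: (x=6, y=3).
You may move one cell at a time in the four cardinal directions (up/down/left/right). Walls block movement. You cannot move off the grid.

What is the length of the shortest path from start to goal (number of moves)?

Answer: Shortest path length: 4

Derivation:
BFS from (x=4, y=5) until reaching (x=6, y=3):
  Distance 0: (x=4, y=5)
  Distance 1: (x=4, y=4), (x=5, y=5), (x=4, y=6)
  Distance 2: (x=4, y=3), (x=3, y=4), (x=5, y=4), (x=6, y=5), (x=3, y=6), (x=5, y=6)
  Distance 3: (x=4, y=2), (x=3, y=3), (x=5, y=3), (x=2, y=4), (x=6, y=4), (x=2, y=6), (x=6, y=6)
  Distance 4: (x=4, y=1), (x=3, y=2), (x=5, y=2), (x=2, y=3), (x=6, y=3), (x=1, y=4), (x=2, y=5), (x=1, y=6)  <- goal reached here
One shortest path (4 moves): (x=4, y=5) -> (x=5, y=5) -> (x=6, y=5) -> (x=6, y=4) -> (x=6, y=3)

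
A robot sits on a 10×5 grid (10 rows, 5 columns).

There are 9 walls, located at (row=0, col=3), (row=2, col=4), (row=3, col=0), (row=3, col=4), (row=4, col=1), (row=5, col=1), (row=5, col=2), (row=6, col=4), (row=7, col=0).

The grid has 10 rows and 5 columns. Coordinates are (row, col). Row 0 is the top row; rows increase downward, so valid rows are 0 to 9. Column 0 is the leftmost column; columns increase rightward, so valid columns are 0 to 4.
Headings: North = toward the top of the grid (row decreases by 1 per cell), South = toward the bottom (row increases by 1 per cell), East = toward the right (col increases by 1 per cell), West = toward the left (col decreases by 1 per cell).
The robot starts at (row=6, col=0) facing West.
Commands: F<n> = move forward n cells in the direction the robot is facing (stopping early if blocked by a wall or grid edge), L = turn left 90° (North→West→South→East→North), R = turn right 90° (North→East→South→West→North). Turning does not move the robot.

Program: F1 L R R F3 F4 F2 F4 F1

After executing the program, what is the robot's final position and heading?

Start: (row=6, col=0), facing West
  F1: move forward 0/1 (blocked), now at (row=6, col=0)
  L: turn left, now facing South
  R: turn right, now facing West
  R: turn right, now facing North
  F3: move forward 2/3 (blocked), now at (row=4, col=0)
  F4: move forward 0/4 (blocked), now at (row=4, col=0)
  F2: move forward 0/2 (blocked), now at (row=4, col=0)
  F4: move forward 0/4 (blocked), now at (row=4, col=0)
  F1: move forward 0/1 (blocked), now at (row=4, col=0)
Final: (row=4, col=0), facing North

Answer: Final position: (row=4, col=0), facing North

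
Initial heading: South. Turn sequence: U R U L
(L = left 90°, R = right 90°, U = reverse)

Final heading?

Start: South
  U (U-turn (180°)) -> North
  R (right (90° clockwise)) -> East
  U (U-turn (180°)) -> West
  L (left (90° counter-clockwise)) -> South
Final: South

Answer: Final heading: South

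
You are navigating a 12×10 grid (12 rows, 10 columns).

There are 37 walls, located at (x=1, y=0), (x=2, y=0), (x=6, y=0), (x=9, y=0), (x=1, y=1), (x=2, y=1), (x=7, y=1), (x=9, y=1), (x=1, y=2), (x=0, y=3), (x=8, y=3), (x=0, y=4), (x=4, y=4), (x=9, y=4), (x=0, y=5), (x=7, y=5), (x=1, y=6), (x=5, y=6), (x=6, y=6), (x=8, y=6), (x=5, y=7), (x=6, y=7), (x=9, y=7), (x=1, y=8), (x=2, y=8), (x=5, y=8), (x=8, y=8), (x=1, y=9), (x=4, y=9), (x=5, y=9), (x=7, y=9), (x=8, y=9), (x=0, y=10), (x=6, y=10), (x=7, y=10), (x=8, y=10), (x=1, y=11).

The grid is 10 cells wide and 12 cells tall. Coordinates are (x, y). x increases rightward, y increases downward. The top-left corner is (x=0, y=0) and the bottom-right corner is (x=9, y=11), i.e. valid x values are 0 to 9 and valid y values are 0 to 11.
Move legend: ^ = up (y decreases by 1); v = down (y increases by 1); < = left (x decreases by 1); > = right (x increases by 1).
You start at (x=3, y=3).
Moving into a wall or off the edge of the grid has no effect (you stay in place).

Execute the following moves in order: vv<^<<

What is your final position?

Start: (x=3, y=3)
  v (down): (x=3, y=3) -> (x=3, y=4)
  v (down): (x=3, y=4) -> (x=3, y=5)
  < (left): (x=3, y=5) -> (x=2, y=5)
  ^ (up): (x=2, y=5) -> (x=2, y=4)
  < (left): (x=2, y=4) -> (x=1, y=4)
  < (left): blocked, stay at (x=1, y=4)
Final: (x=1, y=4)

Answer: Final position: (x=1, y=4)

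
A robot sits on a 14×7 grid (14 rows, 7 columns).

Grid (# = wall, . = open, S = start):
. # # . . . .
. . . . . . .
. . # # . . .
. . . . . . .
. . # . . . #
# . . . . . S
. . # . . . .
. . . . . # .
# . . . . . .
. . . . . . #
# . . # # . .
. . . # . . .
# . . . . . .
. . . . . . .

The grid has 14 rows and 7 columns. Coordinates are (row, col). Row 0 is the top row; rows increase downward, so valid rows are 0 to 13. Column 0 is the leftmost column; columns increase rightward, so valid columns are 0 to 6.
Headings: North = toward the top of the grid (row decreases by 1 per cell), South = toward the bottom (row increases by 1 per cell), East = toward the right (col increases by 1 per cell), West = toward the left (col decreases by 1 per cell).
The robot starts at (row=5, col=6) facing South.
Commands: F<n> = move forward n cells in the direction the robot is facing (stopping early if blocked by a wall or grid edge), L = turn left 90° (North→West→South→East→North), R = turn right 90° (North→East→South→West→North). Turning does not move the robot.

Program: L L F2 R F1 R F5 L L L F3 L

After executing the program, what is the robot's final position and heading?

Start: (row=5, col=6), facing South
  L: turn left, now facing East
  L: turn left, now facing North
  F2: move forward 0/2 (blocked), now at (row=5, col=6)
  R: turn right, now facing East
  F1: move forward 0/1 (blocked), now at (row=5, col=6)
  R: turn right, now facing South
  F5: move forward 3/5 (blocked), now at (row=8, col=6)
  L: turn left, now facing East
  L: turn left, now facing North
  L: turn left, now facing West
  F3: move forward 3, now at (row=8, col=3)
  L: turn left, now facing South
Final: (row=8, col=3), facing South

Answer: Final position: (row=8, col=3), facing South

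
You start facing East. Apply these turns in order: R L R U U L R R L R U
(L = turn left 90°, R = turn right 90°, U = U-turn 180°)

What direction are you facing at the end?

Start: East
  R (right (90° clockwise)) -> South
  L (left (90° counter-clockwise)) -> East
  R (right (90° clockwise)) -> South
  U (U-turn (180°)) -> North
  U (U-turn (180°)) -> South
  L (left (90° counter-clockwise)) -> East
  R (right (90° clockwise)) -> South
  R (right (90° clockwise)) -> West
  L (left (90° counter-clockwise)) -> South
  R (right (90° clockwise)) -> West
  U (U-turn (180°)) -> East
Final: East

Answer: Final heading: East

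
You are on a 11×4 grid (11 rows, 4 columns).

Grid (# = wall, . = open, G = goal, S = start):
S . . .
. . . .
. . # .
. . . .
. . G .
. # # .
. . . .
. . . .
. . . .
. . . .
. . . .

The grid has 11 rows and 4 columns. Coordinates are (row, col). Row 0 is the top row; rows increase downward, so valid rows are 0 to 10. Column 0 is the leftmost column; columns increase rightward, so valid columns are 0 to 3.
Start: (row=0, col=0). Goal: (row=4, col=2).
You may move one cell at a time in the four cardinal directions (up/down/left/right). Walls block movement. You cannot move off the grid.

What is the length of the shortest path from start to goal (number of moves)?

Answer: Shortest path length: 6

Derivation:
BFS from (row=0, col=0) until reaching (row=4, col=2):
  Distance 0: (row=0, col=0)
  Distance 1: (row=0, col=1), (row=1, col=0)
  Distance 2: (row=0, col=2), (row=1, col=1), (row=2, col=0)
  Distance 3: (row=0, col=3), (row=1, col=2), (row=2, col=1), (row=3, col=0)
  Distance 4: (row=1, col=3), (row=3, col=1), (row=4, col=0)
  Distance 5: (row=2, col=3), (row=3, col=2), (row=4, col=1), (row=5, col=0)
  Distance 6: (row=3, col=3), (row=4, col=2), (row=6, col=0)  <- goal reached here
One shortest path (6 moves): (row=0, col=0) -> (row=0, col=1) -> (row=1, col=1) -> (row=2, col=1) -> (row=3, col=1) -> (row=3, col=2) -> (row=4, col=2)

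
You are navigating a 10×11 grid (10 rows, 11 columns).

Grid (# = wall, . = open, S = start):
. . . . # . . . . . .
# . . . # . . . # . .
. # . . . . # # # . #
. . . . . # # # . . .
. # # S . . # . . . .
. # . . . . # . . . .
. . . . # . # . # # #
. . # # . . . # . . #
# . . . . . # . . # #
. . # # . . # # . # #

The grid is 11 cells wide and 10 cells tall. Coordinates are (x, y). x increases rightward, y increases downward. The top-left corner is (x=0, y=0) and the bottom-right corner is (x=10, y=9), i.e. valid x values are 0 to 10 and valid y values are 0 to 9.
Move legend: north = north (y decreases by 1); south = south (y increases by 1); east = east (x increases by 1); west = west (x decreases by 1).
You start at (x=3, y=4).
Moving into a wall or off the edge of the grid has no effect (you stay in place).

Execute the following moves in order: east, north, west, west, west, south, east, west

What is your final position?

Answer: Final position: (x=1, y=3)

Derivation:
Start: (x=3, y=4)
  east (east): (x=3, y=4) -> (x=4, y=4)
  north (north): (x=4, y=4) -> (x=4, y=3)
  west (west): (x=4, y=3) -> (x=3, y=3)
  west (west): (x=3, y=3) -> (x=2, y=3)
  west (west): (x=2, y=3) -> (x=1, y=3)
  south (south): blocked, stay at (x=1, y=3)
  east (east): (x=1, y=3) -> (x=2, y=3)
  west (west): (x=2, y=3) -> (x=1, y=3)
Final: (x=1, y=3)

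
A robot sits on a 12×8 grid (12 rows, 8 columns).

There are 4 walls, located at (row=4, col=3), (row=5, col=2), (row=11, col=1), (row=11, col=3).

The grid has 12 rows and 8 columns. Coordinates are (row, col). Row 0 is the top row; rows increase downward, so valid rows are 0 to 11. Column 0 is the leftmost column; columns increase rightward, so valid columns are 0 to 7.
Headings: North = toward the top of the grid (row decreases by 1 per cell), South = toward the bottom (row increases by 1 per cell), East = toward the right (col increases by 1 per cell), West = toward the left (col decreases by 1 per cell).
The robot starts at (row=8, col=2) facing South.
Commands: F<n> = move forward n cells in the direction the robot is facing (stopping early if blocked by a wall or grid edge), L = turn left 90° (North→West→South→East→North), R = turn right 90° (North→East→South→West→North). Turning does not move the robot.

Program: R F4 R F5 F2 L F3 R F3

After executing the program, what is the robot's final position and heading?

Start: (row=8, col=2), facing South
  R: turn right, now facing West
  F4: move forward 2/4 (blocked), now at (row=8, col=0)
  R: turn right, now facing North
  F5: move forward 5, now at (row=3, col=0)
  F2: move forward 2, now at (row=1, col=0)
  L: turn left, now facing West
  F3: move forward 0/3 (blocked), now at (row=1, col=0)
  R: turn right, now facing North
  F3: move forward 1/3 (blocked), now at (row=0, col=0)
Final: (row=0, col=0), facing North

Answer: Final position: (row=0, col=0), facing North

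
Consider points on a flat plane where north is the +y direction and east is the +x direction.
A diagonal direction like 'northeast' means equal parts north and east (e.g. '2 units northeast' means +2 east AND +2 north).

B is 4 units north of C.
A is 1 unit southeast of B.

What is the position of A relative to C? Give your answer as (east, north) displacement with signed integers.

Place C at the origin (east=0, north=0).
  B is 4 units north of C: delta (east=+0, north=+4); B at (east=0, north=4).
  A is 1 unit southeast of B: delta (east=+1, north=-1); A at (east=1, north=3).
Therefore A relative to C: (east=1, north=3).

Answer: A is at (east=1, north=3) relative to C.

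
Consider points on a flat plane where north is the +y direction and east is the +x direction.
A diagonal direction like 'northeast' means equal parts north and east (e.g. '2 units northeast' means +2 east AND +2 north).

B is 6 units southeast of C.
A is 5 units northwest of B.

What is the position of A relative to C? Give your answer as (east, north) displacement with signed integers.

Place C at the origin (east=0, north=0).
  B is 6 units southeast of C: delta (east=+6, north=-6); B at (east=6, north=-6).
  A is 5 units northwest of B: delta (east=-5, north=+5); A at (east=1, north=-1).
Therefore A relative to C: (east=1, north=-1).

Answer: A is at (east=1, north=-1) relative to C.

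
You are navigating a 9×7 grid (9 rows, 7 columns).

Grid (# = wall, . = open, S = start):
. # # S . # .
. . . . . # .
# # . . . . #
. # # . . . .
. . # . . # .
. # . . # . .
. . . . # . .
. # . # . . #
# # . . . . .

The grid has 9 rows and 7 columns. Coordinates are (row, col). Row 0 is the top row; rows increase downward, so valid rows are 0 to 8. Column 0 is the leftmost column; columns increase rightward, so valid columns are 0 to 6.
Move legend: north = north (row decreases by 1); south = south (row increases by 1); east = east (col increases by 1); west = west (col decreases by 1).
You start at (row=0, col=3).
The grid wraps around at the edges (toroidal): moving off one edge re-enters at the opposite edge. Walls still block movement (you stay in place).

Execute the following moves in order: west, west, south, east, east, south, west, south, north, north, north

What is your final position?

Start: (row=0, col=3)
  west (west): blocked, stay at (row=0, col=3)
  west (west): blocked, stay at (row=0, col=3)
  south (south): (row=0, col=3) -> (row=1, col=3)
  east (east): (row=1, col=3) -> (row=1, col=4)
  east (east): blocked, stay at (row=1, col=4)
  south (south): (row=1, col=4) -> (row=2, col=4)
  west (west): (row=2, col=4) -> (row=2, col=3)
  south (south): (row=2, col=3) -> (row=3, col=3)
  north (north): (row=3, col=3) -> (row=2, col=3)
  north (north): (row=2, col=3) -> (row=1, col=3)
  north (north): (row=1, col=3) -> (row=0, col=3)
Final: (row=0, col=3)

Answer: Final position: (row=0, col=3)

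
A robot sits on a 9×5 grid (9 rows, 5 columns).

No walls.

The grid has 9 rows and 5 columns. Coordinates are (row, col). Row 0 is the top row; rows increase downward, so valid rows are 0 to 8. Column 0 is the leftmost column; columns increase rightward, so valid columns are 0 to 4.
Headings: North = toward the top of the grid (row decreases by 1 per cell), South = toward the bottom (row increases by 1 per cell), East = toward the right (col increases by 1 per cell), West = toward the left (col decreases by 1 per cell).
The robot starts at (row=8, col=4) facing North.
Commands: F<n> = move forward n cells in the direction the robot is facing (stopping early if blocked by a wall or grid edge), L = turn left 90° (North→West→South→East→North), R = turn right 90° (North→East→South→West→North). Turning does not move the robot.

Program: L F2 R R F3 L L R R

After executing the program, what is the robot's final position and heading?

Answer: Final position: (row=8, col=4), facing East

Derivation:
Start: (row=8, col=4), facing North
  L: turn left, now facing West
  F2: move forward 2, now at (row=8, col=2)
  R: turn right, now facing North
  R: turn right, now facing East
  F3: move forward 2/3 (blocked), now at (row=8, col=4)
  L: turn left, now facing North
  L: turn left, now facing West
  R: turn right, now facing North
  R: turn right, now facing East
Final: (row=8, col=4), facing East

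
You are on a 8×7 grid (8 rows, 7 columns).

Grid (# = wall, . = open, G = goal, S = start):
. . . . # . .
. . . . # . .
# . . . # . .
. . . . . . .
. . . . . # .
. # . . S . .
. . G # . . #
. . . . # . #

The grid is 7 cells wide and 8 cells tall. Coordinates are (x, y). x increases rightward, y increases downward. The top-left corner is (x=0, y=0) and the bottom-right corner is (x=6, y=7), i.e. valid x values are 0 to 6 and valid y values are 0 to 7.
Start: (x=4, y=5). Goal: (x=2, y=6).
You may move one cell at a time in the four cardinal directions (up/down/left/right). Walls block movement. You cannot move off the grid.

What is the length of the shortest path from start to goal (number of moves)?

Answer: Shortest path length: 3

Derivation:
BFS from (x=4, y=5) until reaching (x=2, y=6):
  Distance 0: (x=4, y=5)
  Distance 1: (x=4, y=4), (x=3, y=5), (x=5, y=5), (x=4, y=6)
  Distance 2: (x=4, y=3), (x=3, y=4), (x=2, y=5), (x=6, y=5), (x=5, y=6)
  Distance 3: (x=3, y=3), (x=5, y=3), (x=2, y=4), (x=6, y=4), (x=2, y=6), (x=5, y=7)  <- goal reached here
One shortest path (3 moves): (x=4, y=5) -> (x=3, y=5) -> (x=2, y=5) -> (x=2, y=6)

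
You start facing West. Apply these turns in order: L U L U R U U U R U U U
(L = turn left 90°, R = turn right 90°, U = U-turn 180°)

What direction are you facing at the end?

Answer: Final heading: West

Derivation:
Start: West
  L (left (90° counter-clockwise)) -> South
  U (U-turn (180°)) -> North
  L (left (90° counter-clockwise)) -> West
  U (U-turn (180°)) -> East
  R (right (90° clockwise)) -> South
  U (U-turn (180°)) -> North
  U (U-turn (180°)) -> South
  U (U-turn (180°)) -> North
  R (right (90° clockwise)) -> East
  U (U-turn (180°)) -> West
  U (U-turn (180°)) -> East
  U (U-turn (180°)) -> West
Final: West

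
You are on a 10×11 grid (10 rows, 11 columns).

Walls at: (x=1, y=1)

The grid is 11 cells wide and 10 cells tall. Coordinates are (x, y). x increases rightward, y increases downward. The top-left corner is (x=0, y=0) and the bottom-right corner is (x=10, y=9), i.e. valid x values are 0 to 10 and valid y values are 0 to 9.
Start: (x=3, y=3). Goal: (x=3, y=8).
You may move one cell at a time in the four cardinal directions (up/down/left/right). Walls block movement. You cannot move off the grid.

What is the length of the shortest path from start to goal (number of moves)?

Answer: Shortest path length: 5

Derivation:
BFS from (x=3, y=3) until reaching (x=3, y=8):
  Distance 0: (x=3, y=3)
  Distance 1: (x=3, y=2), (x=2, y=3), (x=4, y=3), (x=3, y=4)
  Distance 2: (x=3, y=1), (x=2, y=2), (x=4, y=2), (x=1, y=3), (x=5, y=3), (x=2, y=4), (x=4, y=4), (x=3, y=5)
  Distance 3: (x=3, y=0), (x=2, y=1), (x=4, y=1), (x=1, y=2), (x=5, y=2), (x=0, y=3), (x=6, y=3), (x=1, y=4), (x=5, y=4), (x=2, y=5), (x=4, y=5), (x=3, y=6)
  Distance 4: (x=2, y=0), (x=4, y=0), (x=5, y=1), (x=0, y=2), (x=6, y=2), (x=7, y=3), (x=0, y=4), (x=6, y=4), (x=1, y=5), (x=5, y=5), (x=2, y=6), (x=4, y=6), (x=3, y=7)
  Distance 5: (x=1, y=0), (x=5, y=0), (x=0, y=1), (x=6, y=1), (x=7, y=2), (x=8, y=3), (x=7, y=4), (x=0, y=5), (x=6, y=5), (x=1, y=6), (x=5, y=6), (x=2, y=7), (x=4, y=7), (x=3, y=8)  <- goal reached here
One shortest path (5 moves): (x=3, y=3) -> (x=3, y=4) -> (x=3, y=5) -> (x=3, y=6) -> (x=3, y=7) -> (x=3, y=8)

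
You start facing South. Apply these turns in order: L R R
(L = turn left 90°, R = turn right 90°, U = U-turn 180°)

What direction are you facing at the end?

Answer: Final heading: West

Derivation:
Start: South
  L (left (90° counter-clockwise)) -> East
  R (right (90° clockwise)) -> South
  R (right (90° clockwise)) -> West
Final: West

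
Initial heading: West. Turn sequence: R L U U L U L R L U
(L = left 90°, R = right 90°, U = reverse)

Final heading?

Start: West
  R (right (90° clockwise)) -> North
  L (left (90° counter-clockwise)) -> West
  U (U-turn (180°)) -> East
  U (U-turn (180°)) -> West
  L (left (90° counter-clockwise)) -> South
  U (U-turn (180°)) -> North
  L (left (90° counter-clockwise)) -> West
  R (right (90° clockwise)) -> North
  L (left (90° counter-clockwise)) -> West
  U (U-turn (180°)) -> East
Final: East

Answer: Final heading: East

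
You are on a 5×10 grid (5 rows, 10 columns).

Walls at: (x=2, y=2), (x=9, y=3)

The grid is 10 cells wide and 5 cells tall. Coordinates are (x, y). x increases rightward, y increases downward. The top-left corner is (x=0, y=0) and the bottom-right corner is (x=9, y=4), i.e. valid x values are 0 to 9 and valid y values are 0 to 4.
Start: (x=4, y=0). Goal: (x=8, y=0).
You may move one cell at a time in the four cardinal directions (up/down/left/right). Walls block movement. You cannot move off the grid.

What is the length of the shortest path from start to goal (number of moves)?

BFS from (x=4, y=0) until reaching (x=8, y=0):
  Distance 0: (x=4, y=0)
  Distance 1: (x=3, y=0), (x=5, y=0), (x=4, y=1)
  Distance 2: (x=2, y=0), (x=6, y=0), (x=3, y=1), (x=5, y=1), (x=4, y=2)
  Distance 3: (x=1, y=0), (x=7, y=0), (x=2, y=1), (x=6, y=1), (x=3, y=2), (x=5, y=2), (x=4, y=3)
  Distance 4: (x=0, y=0), (x=8, y=0), (x=1, y=1), (x=7, y=1), (x=6, y=2), (x=3, y=3), (x=5, y=3), (x=4, y=4)  <- goal reached here
One shortest path (4 moves): (x=4, y=0) -> (x=5, y=0) -> (x=6, y=0) -> (x=7, y=0) -> (x=8, y=0)

Answer: Shortest path length: 4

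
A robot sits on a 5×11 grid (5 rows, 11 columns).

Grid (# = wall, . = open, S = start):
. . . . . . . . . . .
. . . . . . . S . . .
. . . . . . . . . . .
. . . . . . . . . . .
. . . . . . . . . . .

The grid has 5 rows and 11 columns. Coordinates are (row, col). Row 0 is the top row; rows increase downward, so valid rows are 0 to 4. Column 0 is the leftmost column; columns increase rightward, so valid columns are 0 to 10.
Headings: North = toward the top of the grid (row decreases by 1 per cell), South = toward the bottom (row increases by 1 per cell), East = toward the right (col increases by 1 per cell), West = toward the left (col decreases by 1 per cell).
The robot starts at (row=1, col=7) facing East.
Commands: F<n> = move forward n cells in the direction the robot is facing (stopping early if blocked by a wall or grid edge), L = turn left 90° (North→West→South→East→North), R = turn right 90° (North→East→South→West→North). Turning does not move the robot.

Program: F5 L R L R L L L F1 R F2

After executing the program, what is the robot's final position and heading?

Answer: Final position: (row=2, col=8), facing West

Derivation:
Start: (row=1, col=7), facing East
  F5: move forward 3/5 (blocked), now at (row=1, col=10)
  L: turn left, now facing North
  R: turn right, now facing East
  L: turn left, now facing North
  R: turn right, now facing East
  L: turn left, now facing North
  L: turn left, now facing West
  L: turn left, now facing South
  F1: move forward 1, now at (row=2, col=10)
  R: turn right, now facing West
  F2: move forward 2, now at (row=2, col=8)
Final: (row=2, col=8), facing West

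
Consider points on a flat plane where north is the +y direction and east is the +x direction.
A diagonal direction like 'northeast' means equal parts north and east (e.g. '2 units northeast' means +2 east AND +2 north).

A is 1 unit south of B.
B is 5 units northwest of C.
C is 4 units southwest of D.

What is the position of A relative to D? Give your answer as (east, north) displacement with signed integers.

Answer: A is at (east=-9, north=0) relative to D.

Derivation:
Place D at the origin (east=0, north=0).
  C is 4 units southwest of D: delta (east=-4, north=-4); C at (east=-4, north=-4).
  B is 5 units northwest of C: delta (east=-5, north=+5); B at (east=-9, north=1).
  A is 1 unit south of B: delta (east=+0, north=-1); A at (east=-9, north=0).
Therefore A relative to D: (east=-9, north=0).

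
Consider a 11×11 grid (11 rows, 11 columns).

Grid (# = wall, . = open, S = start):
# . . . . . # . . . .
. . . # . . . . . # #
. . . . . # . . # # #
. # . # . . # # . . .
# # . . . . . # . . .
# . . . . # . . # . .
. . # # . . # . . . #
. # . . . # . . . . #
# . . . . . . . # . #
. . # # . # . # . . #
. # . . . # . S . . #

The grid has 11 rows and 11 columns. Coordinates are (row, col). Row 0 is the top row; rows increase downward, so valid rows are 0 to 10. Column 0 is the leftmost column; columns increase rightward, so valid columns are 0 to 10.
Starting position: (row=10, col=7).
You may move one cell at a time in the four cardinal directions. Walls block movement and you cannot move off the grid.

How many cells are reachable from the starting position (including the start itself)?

Answer: Reachable cells: 84

Derivation:
BFS flood-fill from (row=10, col=7):
  Distance 0: (row=10, col=7)
  Distance 1: (row=10, col=6), (row=10, col=8)
  Distance 2: (row=9, col=6), (row=9, col=8), (row=10, col=9)
  Distance 3: (row=8, col=6), (row=9, col=9)
  Distance 4: (row=7, col=6), (row=8, col=5), (row=8, col=7), (row=8, col=9)
  Distance 5: (row=7, col=7), (row=7, col=9), (row=8, col=4)
  Distance 6: (row=6, col=7), (row=6, col=9), (row=7, col=4), (row=7, col=8), (row=8, col=3), (row=9, col=4)
  Distance 7: (row=5, col=7), (row=5, col=9), (row=6, col=4), (row=6, col=8), (row=7, col=3), (row=8, col=2), (row=10, col=4)
  Distance 8: (row=4, col=9), (row=5, col=4), (row=5, col=6), (row=5, col=10), (row=6, col=5), (row=7, col=2), (row=8, col=1), (row=10, col=3)
  Distance 9: (row=3, col=9), (row=4, col=4), (row=4, col=6), (row=4, col=8), (row=4, col=10), (row=5, col=3), (row=9, col=1), (row=10, col=2)
  Distance 10: (row=3, col=4), (row=3, col=8), (row=3, col=10), (row=4, col=3), (row=4, col=5), (row=5, col=2), (row=9, col=0)
  Distance 11: (row=2, col=4), (row=3, col=5), (row=4, col=2), (row=5, col=1), (row=10, col=0)
  Distance 12: (row=1, col=4), (row=2, col=3), (row=3, col=2), (row=6, col=1)
  Distance 13: (row=0, col=4), (row=1, col=5), (row=2, col=2), (row=6, col=0)
  Distance 14: (row=0, col=3), (row=0, col=5), (row=1, col=2), (row=1, col=6), (row=2, col=1), (row=7, col=0)
  Distance 15: (row=0, col=2), (row=1, col=1), (row=1, col=7), (row=2, col=0), (row=2, col=6)
  Distance 16: (row=0, col=1), (row=0, col=7), (row=1, col=0), (row=1, col=8), (row=2, col=7), (row=3, col=0)
  Distance 17: (row=0, col=8)
  Distance 18: (row=0, col=9)
  Distance 19: (row=0, col=10)
Total reachable: 84 (grid has 84 open cells total)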